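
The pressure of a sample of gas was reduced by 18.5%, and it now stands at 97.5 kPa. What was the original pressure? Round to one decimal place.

119.6 kPa

The overall multiplier applied was 0.815.
So the original pressure was 97.5 ÷ 0.815 ≈ 119.6 kPa.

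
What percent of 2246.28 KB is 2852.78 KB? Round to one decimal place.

2852.78 KB ÷ 2246.28 KB ≈ 127.0%.

127.0%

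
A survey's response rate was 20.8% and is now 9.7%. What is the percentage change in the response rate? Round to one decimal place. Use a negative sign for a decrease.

-53.4%

The change is 9.7 − 20.8 = -11.1 percentage points.
Relative to the original 20.8%, that is -11.1 ÷ 20.8 ≈ -53.4%.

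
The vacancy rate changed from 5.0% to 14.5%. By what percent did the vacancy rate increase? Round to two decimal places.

The change is 14.5 − 5.0 = 9.5 percentage points.
Relative to the original 5.0%, that is 9.5 ÷ 5.0 = 190.00%.
So the vacancy rate rose by 190.00%.

190.00%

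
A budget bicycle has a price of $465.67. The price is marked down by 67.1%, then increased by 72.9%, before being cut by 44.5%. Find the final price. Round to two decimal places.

$147.02

Each change multiplies by a factor: 0.329 × 1.729 × 0.555 = 0.315706755.
$465.67 × 0.315706755 = $147.01516460085 ≈ $147.02.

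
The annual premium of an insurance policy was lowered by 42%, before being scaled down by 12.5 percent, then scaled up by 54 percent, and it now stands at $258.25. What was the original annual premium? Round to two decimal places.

The overall multiplier applied was 0.58 × 0.875 × 1.54 = 0.78155.
So the original annual premium was $258.25 ÷ 0.78155 ≈ $330.43.

$330.43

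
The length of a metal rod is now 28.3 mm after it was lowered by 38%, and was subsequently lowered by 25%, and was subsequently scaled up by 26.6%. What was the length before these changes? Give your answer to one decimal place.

The overall multiplier applied was 0.62 × 0.75 × 1.266 = 0.58869.
So the original length was 28.3 ÷ 0.58869 ≈ 48.1 mm.

48.1 mm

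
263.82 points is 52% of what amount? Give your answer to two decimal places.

263.82 points ÷ 0.52 ≈ 507.35 points.

507.35 points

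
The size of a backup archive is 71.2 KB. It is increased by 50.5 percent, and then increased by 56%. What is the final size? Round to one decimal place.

Each change multiplies by a factor: 1.505 × 1.56 = 2.3478.
71.2 × 2.3478 = 167.16336 ≈ 167.2.

167.2 KB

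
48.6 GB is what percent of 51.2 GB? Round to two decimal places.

94.92%

48.6 GB ÷ 51.2 GB ≈ 94.92%.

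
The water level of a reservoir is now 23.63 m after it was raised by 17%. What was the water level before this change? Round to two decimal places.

The overall multiplier applied was 1.17.
So the original water level was 23.63 ÷ 1.17 ≈ 20.20 m.

20.20 m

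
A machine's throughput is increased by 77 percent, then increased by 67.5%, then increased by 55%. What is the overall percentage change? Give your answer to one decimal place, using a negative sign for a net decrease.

The combined multiplier is 1.77 × 1.675 × 1.55 = 4.5953625.
That corresponds to an increase of 359.5%.

359.5%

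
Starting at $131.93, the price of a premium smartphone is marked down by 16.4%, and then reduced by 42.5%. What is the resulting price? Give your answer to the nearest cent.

$63.42

Each change multiplies by a factor: 0.836 × 0.575 = 0.4807.
$131.93 × 0.4807 = $63.418751 ≈ $63.42.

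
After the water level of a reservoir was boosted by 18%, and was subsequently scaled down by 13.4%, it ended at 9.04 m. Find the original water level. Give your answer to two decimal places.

8.85 m

Undoing the 13.4% decrease: 9.04 ÷ 0.866 ≈ 10.438799.
Undoing the 18% increase: 10.438799 ÷ 1.18 ≈ 8.85 m.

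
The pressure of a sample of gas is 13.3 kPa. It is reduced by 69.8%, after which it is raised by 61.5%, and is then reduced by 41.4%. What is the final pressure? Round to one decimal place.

After the 69.8% decrease: 13.3 × 0.302 = 4.0166.
After the 61.5% increase: 4.0166 × 1.615 = 6.486809.
Apply the 41.4% decrease: 6.486809 × 0.586 = 3.801270074 ≈ 3.8.

3.8 kPa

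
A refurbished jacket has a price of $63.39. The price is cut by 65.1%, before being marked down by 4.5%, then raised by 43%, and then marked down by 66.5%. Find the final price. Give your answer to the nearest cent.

Each change multiplies by a factor: 0.349 × 0.955 × 1.43 × 0.335 = 0.15966496975.
$63.39 × 0.15966496975 = $10.1211624324525 ≈ $10.12.

$10.12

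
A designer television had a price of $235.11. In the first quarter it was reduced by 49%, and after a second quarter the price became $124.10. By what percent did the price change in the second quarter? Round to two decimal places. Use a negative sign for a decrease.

3.50%

After the first quarter: $235.11 × 0.51 = $119.9061.
Second-quarter multiplier: $124.10 ÷ $119.9061 ≈ 1.034977.
That is a change of 3.50%.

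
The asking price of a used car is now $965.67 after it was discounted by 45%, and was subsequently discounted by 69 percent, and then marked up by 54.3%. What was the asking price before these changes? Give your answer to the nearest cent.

$3670.61

The overall multiplier applied was 0.55 × 0.31 × 1.543 = 0.2630815.
So the original asking price was $965.67 ÷ 0.2630815 ≈ $3670.61.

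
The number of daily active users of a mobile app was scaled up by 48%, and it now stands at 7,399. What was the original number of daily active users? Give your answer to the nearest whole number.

The overall multiplier applied was 1.48.
So the original number of daily active users was 7,399 ÷ 1.48 ≈ 4,999.

4,999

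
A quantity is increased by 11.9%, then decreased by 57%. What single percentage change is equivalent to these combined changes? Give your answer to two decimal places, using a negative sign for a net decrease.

-51.88%

The combined multiplier is 1.119 × 0.43 = 0.48117.
That corresponds to a decrease of 51.88%.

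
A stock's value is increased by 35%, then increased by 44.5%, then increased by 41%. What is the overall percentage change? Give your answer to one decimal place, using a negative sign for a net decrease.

175.1%

The combined multiplier is 1.35 × 1.445 × 1.41 = 2.7505575.
That corresponds to an increase of 175.1%.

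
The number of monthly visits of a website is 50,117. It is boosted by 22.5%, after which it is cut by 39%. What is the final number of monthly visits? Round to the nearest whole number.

Each change multiplies by a factor: 1.225 × 0.61 = 0.74725.
50,117 × 0.74725 = 37449.92825 ≈ 37,450.

37,450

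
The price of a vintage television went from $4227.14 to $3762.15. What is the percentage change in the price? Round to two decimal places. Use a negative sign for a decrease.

-11.00%

Change: $3762.15 − $4227.14 = -$464.99.
Relative to the original: -$464.99 ÷ $4227.14 ≈ -11.00%.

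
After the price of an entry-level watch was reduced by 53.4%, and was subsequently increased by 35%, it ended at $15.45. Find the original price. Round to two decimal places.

The overall multiplier applied was 0.466 × 1.35 = 0.6291.
So the original price was $15.45 ÷ 0.6291 ≈ $24.56.

$24.56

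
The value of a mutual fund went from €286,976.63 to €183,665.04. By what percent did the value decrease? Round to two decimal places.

Change: €183,665.04 − €286,976.63 = -€103,311.59.
Relative to the original: -€103,311.59 ÷ €286,976.63 ≈ -36.00%.
So the value decreased by 36.00%.

36.00%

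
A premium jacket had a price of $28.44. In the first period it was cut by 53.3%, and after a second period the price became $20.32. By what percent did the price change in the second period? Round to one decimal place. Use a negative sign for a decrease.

53.0%

After the first period: $28.44 × 0.467 = $13.28148.
Second-period multiplier: $20.32 ÷ $13.28148 ≈ 1.52995.
That is a change of 53.0%.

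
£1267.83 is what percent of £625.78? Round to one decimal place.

£1267.83 ÷ £625.78 ≈ 202.6%.

202.6%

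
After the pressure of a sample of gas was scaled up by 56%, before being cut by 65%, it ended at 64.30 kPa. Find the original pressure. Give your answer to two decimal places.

117.77 kPa

The overall multiplier applied was 1.56 × 0.35 = 0.546.
So the original pressure was 64.30 ÷ 0.546 ≈ 117.77 kPa.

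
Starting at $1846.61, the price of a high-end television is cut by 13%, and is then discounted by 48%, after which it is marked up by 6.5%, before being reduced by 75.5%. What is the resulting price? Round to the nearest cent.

$217.98

Each change multiplies by a factor: 0.87 × 0.52 × 1.065 × 0.245 = 0.11804247.
$1846.61 × 0.11804247 = $217.9784055267 ≈ $217.98.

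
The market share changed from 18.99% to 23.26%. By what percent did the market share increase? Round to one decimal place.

The change is 23.26 − 18.99 = 4.27 percentage points.
Relative to the original 18.99%, that is 4.27 ÷ 18.99 ≈ 22.5%.
So the market share rose by 22.5%.

22.5%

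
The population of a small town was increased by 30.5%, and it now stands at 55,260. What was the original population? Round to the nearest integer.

The overall multiplier applied was 1.305.
So the original population was 55,260 ÷ 1.305 ≈ 42,345.

42,345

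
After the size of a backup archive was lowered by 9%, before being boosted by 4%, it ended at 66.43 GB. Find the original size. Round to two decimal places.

70.19 GB

The overall multiplier applied was 0.91 × 1.04 = 0.9464.
So the original size was 66.43 ÷ 0.9464 ≈ 70.19 GB.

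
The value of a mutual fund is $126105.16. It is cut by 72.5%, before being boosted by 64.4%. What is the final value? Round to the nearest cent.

$57012.14

Each change multiplies by a factor: 0.275 × 1.644 = 0.4521.
$126105.16 × 0.4521 = $57012.142836 ≈ $57012.14.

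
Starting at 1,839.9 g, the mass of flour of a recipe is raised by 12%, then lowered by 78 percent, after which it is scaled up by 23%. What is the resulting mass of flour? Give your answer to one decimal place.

After the 12% increase: 1,839.9 × 1.12 = 2060.688.
78% decrease: 2060.688 × 0.22 = 453.35136.
After the 23% increase: 453.35136 × 1.23 = 557.6221728 ≈ 557.6.

557.6 g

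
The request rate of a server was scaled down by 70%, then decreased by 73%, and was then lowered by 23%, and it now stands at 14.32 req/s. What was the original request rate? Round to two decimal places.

229.60 req/s

Undoing the 23% decrease: 14.32 ÷ 0.77 ≈ 18.597403.
Undoing the 73% decrease: 18.597403 ÷ 0.27 ≈ 68.87927.
Undoing the 70% decrease: 68.87927 ÷ 0.3 ≈ 229.60 req/s.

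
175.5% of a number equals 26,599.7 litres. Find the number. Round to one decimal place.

15,156.5 litres

26,599.7 litres ÷ 1.755 ≈ 15,156.5 litres.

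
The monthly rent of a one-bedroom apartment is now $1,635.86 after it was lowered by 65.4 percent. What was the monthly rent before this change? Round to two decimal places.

The overall multiplier applied was 0.346.
So the original monthly rent was $1,635.86 ÷ 0.346 ≈ $4,727.92.

$4,727.92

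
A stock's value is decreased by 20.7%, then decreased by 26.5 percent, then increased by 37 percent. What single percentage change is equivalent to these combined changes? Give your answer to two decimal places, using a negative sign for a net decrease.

-20.15%

A 20.7% decrease multiplies by 0.793.
Then a 26.5% decrease: 0.793 × 0.735 = 0.582855.
Then a 37% increase: 0.582855 × 1.37 = 0.79851135.
Overall factor 0.79851135, i.e. -20.15%.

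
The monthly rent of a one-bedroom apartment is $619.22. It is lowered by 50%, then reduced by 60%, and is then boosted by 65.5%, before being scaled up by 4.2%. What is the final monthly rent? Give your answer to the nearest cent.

Each change multiplies by a factor: 0.5 × 0.4 × 1.655 × 1.042 = 0.344902.
$619.22 × 0.344902 = $213.57021644 ≈ $213.57.

$213.57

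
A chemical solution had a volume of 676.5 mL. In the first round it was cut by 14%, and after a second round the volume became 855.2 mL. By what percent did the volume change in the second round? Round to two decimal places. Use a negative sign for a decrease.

After the first round: 676.5 × 0.86 = 581.79.
Second-round multiplier: 855.2 ÷ 581.79 ≈ 1.469946.
That is a change of 46.99%.

46.99%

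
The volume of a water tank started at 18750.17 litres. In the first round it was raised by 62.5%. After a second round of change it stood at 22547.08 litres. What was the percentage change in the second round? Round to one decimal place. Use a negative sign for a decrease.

After the first round: 18750.17 × 1.625 = 30469.02625.
Second-round multiplier: 22547.08 ÷ 30469.02625 ≈ 0.74.
That is a change of -26.0%.

-26.0%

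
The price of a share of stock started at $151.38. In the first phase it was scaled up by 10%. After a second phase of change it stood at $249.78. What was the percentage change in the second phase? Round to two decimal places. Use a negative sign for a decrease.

50.00%

After the first phase: $151.38 × 1.1 = $166.518.
Second-phase multiplier: $249.78 ÷ $166.518 ≈ 1.500018.
That is a change of 50.00%.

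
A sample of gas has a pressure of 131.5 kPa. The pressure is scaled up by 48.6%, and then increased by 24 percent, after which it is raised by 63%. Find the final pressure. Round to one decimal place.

395.0 kPa

Each change multiplies by a factor: 1.486 × 1.24 × 1.63 = 3.0035032.
131.5 × 3.0035032 = 394.9606708 ≈ 395.0.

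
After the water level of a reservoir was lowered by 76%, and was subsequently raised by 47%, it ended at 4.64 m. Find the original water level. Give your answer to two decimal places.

Undoing the 47% increase: 4.64 ÷ 1.47 ≈ 3.156463.
Undoing the 76% decrease: 3.156463 ÷ 0.24 ≈ 13.15 m.

13.15 m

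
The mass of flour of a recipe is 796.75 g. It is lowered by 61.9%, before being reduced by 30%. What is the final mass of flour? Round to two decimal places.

Apply the 61.9% decrease: 796.75 × 0.381 = 303.56175.
30% decrease: 303.56175 × 0.7 = 212.493225 ≈ 212.49.

212.49 g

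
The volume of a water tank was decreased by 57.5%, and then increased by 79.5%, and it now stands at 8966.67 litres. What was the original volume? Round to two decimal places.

11753.79 litres

The overall multiplier applied was 0.425 × 1.795 = 0.762875.
So the original volume was 8966.67 ÷ 0.762875 ≈ 11753.79 litres.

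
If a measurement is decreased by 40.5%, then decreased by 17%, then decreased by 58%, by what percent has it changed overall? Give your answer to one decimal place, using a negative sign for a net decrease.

-79.3%

A 40.5% decrease multiplies by 0.595.
Then a 17% decrease: 0.595 × 0.83 = 0.49385.
Then a 58% decrease: 0.49385 × 0.42 = 0.207417.
Overall factor 0.207417, i.e. -79.3%.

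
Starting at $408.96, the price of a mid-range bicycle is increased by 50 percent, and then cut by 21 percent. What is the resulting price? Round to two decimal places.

Apply the 50% increase: $408.96 × 1.5 = $613.44.
After the 21% decrease: $613.44 × 0.79 = $484.6176 ≈ $484.62.

$484.62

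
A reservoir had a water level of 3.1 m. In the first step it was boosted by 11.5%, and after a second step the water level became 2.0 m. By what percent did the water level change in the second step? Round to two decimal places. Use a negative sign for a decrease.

-42.14%

After the first step: 3.1 × 1.115 = 3.4565.
Second-step multiplier: 2.0 ÷ 3.4565 ≈ 0.57862.
That is a change of -42.14%.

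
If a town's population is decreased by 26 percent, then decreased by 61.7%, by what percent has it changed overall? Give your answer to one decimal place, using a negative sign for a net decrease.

-71.7%

A 26% decrease multiplies by 0.74.
Then a 61.7% decrease: 0.74 × 0.383 = 0.28342.
Overall factor 0.28342, i.e. -71.7%.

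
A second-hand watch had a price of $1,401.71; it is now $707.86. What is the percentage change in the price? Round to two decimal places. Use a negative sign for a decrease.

Change: $707.86 − $1,401.71 = -$693.85.
Relative to the original: -$693.85 ÷ $1,401.71 ≈ -49.50%.

-49.50%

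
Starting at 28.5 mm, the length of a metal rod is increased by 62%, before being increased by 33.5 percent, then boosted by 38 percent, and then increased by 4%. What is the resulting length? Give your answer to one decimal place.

88.5 mm

Apply the 62% increase: 28.5 × 1.62 = 46.17.
After the 33.5% increase: 46.17 × 1.335 = 61.63695.
38% increase: 61.63695 × 1.38 = 85.058991.
After the 4% increase: 85.058991 × 1.04 = 88.46135064 ≈ 88.5.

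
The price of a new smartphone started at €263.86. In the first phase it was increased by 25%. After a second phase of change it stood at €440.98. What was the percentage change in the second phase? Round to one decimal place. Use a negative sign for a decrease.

After the first phase: €263.86 × 1.25 = €329.825.
Second-phase multiplier: €440.98 ÷ €329.825 ≈ 1.33701.
That is a change of 33.7%.

33.7%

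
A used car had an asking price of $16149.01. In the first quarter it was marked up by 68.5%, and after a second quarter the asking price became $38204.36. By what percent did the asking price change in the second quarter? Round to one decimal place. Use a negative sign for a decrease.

After the first quarter: $16149.01 × 1.685 = $27211.08185.
Second-quarter multiplier: $38204.36 ÷ $27211.08185 ≈ 1.404.
That is a change of 40.4%.

40.4%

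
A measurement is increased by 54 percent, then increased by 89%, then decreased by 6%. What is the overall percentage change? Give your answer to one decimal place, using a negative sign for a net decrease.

A 54% increase multiplies by 1.54.
Then an 89% increase: 1.54 × 1.89 = 2.9106.
Then a 6% decrease: 2.9106 × 0.94 = 2.735964.
Overall factor 2.735964, i.e. 173.6%.

173.6%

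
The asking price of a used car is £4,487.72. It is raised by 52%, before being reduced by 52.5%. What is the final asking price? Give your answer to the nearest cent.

52% increase: £4,487.72 × 1.52 = £6821.3344.
52.5% decrease: £6821.3344 × 0.475 = £3240.13384 ≈ £3,240.13.

£3,240.13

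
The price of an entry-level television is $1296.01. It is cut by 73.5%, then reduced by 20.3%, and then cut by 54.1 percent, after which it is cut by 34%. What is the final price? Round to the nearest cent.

73.5% decrease: $1296.01 × 0.265 = $343.44265.
After the 20.3% decrease: $343.44265 × 0.797 = $273.72379205.
54.1% decrease: $273.72379205 × 0.459 = $125.63922055095.
34% decrease: $125.63922055095 × 0.66 = $82.921885563627 ≈ $82.92.

$82.92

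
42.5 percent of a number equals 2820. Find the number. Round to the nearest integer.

6635

2820 ÷ 0.425 ≈ 6635.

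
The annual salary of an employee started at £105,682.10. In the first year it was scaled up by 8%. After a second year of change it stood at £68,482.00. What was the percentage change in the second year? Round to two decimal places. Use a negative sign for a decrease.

-40.00%

After the first year: £105,682.10 × 1.08 = £114136.668.
Second-year multiplier: £68,482.00 ÷ £114136.668 ≈ 0.6.
That is a change of -40.00%.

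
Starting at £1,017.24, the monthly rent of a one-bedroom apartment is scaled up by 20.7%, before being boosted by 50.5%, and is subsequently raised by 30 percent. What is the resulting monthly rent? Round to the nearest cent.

£2,402.21

Each change multiplies by a factor: 1.207 × 1.505 × 1.3 = 2.3614955.
£1,017.24 × 2.3614955 = £2402.20768242 ≈ £2,402.21.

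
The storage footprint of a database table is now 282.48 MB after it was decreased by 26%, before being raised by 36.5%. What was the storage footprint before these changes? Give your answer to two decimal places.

The overall multiplier applied was 0.74 × 1.365 = 1.0101.
So the original storage footprint was 282.48 ÷ 1.0101 ≈ 279.66 MB.

279.66 MB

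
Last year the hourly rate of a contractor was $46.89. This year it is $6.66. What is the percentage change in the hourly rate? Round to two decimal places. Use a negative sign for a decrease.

-85.80%

Change: $6.66 − $46.89 = -$40.23.
Relative to the original: -$40.23 ÷ $46.89 ≈ -85.80%.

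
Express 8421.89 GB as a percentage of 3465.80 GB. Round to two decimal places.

8421.89 GB ÷ 3465.80 GB ≈ 243.00%.

243.00%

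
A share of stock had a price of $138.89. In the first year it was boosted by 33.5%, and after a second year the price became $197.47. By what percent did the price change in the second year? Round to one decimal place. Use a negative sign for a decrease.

6.5%

After the first year: $138.89 × 1.335 = $185.41815.
Second-year multiplier: $197.47 ÷ $185.41815 ≈ 1.065.
That is a change of 6.5%.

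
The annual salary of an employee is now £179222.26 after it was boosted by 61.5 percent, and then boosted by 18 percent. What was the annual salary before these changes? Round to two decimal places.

The overall multiplier applied was 1.615 × 1.18 = 1.9057.
So the original annual salary was £179222.26 ÷ 1.9057 ≈ £94045.37.

£94045.37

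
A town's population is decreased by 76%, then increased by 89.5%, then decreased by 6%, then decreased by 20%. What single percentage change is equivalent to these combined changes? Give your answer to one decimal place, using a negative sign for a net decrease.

-65.8%

The combined multiplier is 0.24 × 1.895 × 0.94 × 0.8 = 0.3420096.
That corresponds to a decrease of 65.8%.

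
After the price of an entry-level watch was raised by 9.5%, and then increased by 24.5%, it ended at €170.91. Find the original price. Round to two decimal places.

Undoing the 24.5% increase: €170.91 ÷ 1.245 ≈ €137.277108.
Undoing the 9.5% increase: €137.277108 ÷ 1.095 ≈ €125.37.

€125.37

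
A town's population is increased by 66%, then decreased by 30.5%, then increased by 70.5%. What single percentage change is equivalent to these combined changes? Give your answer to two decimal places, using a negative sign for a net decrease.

A 66% increase multiplies by 1.66.
Then a 30.5% decrease: 1.66 × 0.695 = 1.1537.
Then a 70.5% increase: 1.1537 × 1.705 = 1.9670585.
Overall factor 1.9670585, i.e. 96.71%.

96.71%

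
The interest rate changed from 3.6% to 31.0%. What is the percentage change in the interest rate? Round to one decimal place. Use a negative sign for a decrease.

The change is 31.0 − 3.6 = 27.4 percentage points.
Relative to the original 3.6%, that is 27.4 ÷ 3.6 ≈ 761.1%.

761.1%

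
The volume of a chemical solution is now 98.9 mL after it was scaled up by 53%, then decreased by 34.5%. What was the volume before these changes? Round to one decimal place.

Undoing the 34.5% decrease: 98.9 ÷ 0.655 ≈ 150.992366.
Undoing the 53% increase: 150.992366 ÷ 1.53 ≈ 98.7 mL.

98.7 mL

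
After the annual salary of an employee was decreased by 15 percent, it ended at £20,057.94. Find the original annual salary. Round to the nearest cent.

The overall multiplier applied was 0.85.
So the original annual salary was £20,057.94 ÷ 0.85 ≈ £23,597.58.

£23,597.58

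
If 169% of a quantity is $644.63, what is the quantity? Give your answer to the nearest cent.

$644.63 ÷ 1.69 ≈ $381.44.

$381.44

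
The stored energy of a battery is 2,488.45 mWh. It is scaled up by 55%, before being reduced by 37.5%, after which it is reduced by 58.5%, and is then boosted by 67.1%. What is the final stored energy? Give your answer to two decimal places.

Each change multiplies by a factor: 1.55 × 0.625 × 0.415 × 1.671 = 0.67179421875.
2,488.45 × 0.67179421875 = 1671.7263236484375 ≈ 1,671.73.

1,671.73 mWh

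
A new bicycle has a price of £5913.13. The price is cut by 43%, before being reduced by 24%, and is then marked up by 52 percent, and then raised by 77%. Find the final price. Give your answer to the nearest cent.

£6891.64

Each change multiplies by a factor: 0.57 × 0.76 × 1.52 × 1.77 = 1.16548128.
£5913.13 × 1.16548128 = £6891.6423212064 ≈ £6891.64.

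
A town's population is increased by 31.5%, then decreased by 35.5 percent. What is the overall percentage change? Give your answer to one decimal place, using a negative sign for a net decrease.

A 31.5% increase multiplies by 1.315.
Then a 35.5% decrease: 1.315 × 0.645 = 0.848175.
Overall factor 0.848175, i.e. -15.2%.

-15.2%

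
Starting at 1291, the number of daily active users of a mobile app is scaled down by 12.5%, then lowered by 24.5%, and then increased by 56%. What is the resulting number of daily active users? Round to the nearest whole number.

Apply the 12.5% decrease: 1291 × 0.875 = 1129.625.
24.5% decrease: 1129.625 × 0.755 = 852.866875.
Apply the 56% increase: 852.866875 × 1.56 = 1330.472325 ≈ 1330.

1330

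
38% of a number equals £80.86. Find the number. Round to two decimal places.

£212.79

£80.86 ÷ 0.38 ≈ £212.79.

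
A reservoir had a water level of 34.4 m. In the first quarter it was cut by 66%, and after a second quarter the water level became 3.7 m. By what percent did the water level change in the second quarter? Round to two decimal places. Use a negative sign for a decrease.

After the first quarter: 34.4 × 0.34 = 11.696.
Second-quarter multiplier: 3.7 ÷ 11.696 ≈ 0.316347.
That is a change of -68.37%.

-68.37%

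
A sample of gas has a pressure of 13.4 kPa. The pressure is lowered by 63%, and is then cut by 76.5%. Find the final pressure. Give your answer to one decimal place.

63% decrease: 13.4 × 0.37 = 4.958.
After the 76.5% decrease: 4.958 × 0.235 = 1.16513 ≈ 1.2.

1.2 kPa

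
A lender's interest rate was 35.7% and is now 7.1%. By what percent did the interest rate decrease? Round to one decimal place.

The change is 7.1 − 35.7 = -28.6 percentage points.
Relative to the original 35.7%, that is -28.6 ÷ 35.7 ≈ -80.1%.
So the interest rate fell by 80.1%.

80.1%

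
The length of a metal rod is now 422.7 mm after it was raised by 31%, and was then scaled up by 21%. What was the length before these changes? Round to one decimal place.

266.7 mm

The overall multiplier applied was 1.31 × 1.21 = 1.5851.
So the original length was 422.7 ÷ 1.5851 ≈ 266.7 mm.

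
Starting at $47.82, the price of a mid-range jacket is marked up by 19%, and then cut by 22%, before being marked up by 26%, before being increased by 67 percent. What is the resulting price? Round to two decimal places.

$93.40

19% increase: $47.82 × 1.19 = $56.9058.
After the 22% decrease: $56.9058 × 0.78 = $44.386524.
26% increase: $44.386524 × 1.26 = $55.92702024.
67% increase: $55.92702024 × 1.67 = $93.3981238008 ≈ $93.40.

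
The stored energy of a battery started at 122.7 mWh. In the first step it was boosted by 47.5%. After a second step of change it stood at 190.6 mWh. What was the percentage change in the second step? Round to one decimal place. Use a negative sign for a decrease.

After the first step: 122.7 × 1.475 = 180.9825.
Second-step multiplier: 190.6 ÷ 180.9825 ≈ 1.05314.
That is a change of 5.3%.

5.3%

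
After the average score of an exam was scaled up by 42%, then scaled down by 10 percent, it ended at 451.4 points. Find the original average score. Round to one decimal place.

353.2 points

Undoing the 10% decrease: 451.4 ÷ 0.9 ≈ 501.555556.
Undoing the 42% increase: 501.555556 ÷ 1.42 ≈ 353.2 points.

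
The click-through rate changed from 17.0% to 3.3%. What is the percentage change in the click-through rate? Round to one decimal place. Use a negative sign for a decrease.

-80.6%

The change is 3.3 − 17.0 = -13.7 percentage points.
Relative to the original 17.0%, that is -13.7 ÷ 17.0 ≈ -80.6%.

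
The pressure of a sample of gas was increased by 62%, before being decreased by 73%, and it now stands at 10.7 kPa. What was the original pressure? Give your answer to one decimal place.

24.5 kPa

The overall multiplier applied was 1.62 × 0.27 = 0.4374.
So the original pressure was 10.7 ÷ 0.4374 ≈ 24.5 kPa.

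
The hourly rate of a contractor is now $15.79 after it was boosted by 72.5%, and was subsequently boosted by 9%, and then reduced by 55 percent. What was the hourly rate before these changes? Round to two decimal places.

$18.66

The overall multiplier applied was 1.725 × 1.09 × 0.45 = 0.8461125.
So the original hourly rate was $15.79 ÷ 0.8461125 ≈ $18.66.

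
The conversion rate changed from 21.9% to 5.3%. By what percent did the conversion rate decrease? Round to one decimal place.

The change is 5.3 − 21.9 = -16.6 percentage points.
Relative to the original 21.9%, that is -16.6 ÷ 21.9 ≈ -75.8%.
So the conversion rate fell by 75.8%.

75.8%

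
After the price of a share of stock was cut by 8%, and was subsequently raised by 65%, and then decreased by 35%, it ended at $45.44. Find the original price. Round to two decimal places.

$46.05

The overall multiplier applied was 0.92 × 1.65 × 0.65 = 0.9867.
So the original price was $45.44 ÷ 0.9867 ≈ $46.05.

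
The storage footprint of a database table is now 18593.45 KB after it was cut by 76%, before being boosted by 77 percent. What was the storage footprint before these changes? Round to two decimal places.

Undoing the 77% increase: 18593.45 ÷ 1.77 ≈ 10504.774011.
Undoing the 76% decrease: 10504.774011 ÷ 0.24 ≈ 43769.89 KB.

43769.89 KB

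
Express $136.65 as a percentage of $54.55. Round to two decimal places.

250.50%

$136.65 ÷ $54.55 ≈ 250.50%.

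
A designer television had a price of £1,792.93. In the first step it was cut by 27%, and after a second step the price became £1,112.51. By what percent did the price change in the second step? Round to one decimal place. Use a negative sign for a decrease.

-15.0%

After the first step: £1,792.93 × 0.73 = £1308.8389.
Second-step multiplier: £1,112.51 ÷ £1308.8389 ≈ 0.85.
That is a change of -15.0%.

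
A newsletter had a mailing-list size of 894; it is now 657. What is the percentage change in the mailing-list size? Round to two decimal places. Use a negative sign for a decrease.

Change: 657 − 894 = -237.
Relative to the original: -237 ÷ 894 ≈ -26.51%.

-26.51%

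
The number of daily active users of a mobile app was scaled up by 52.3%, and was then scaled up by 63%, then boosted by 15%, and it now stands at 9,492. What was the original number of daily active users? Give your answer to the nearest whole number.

3,325

Undoing the 15% increase: 9,492 ÷ 1.15 ≈ 8253.913043.
Undoing the 63% increase: 8253.913043 ÷ 1.63 ≈ 5063.750333.
Undoing the 52.3% increase: 5063.750333 ÷ 1.523 ≈ 3,325.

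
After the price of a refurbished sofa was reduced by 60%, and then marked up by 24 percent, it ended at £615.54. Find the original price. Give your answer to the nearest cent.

£1,241.01

Undoing the 24% increase: £615.54 ÷ 1.24 ≈ £496.403226.
Undoing the 60% decrease: £496.403226 ÷ 0.4 ≈ £1,241.01.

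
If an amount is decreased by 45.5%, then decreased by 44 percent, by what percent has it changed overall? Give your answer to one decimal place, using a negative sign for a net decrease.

-69.5%

The combined multiplier is 0.545 × 0.56 = 0.3052.
That corresponds to a decrease of 69.5%.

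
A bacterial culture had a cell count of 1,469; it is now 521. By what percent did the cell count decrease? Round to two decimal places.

64.53%

Change: 521 − 1,469 = -948.
Relative to the original: -948 ÷ 1,469 ≈ -64.53%.
So the cell count decreased by 64.53%.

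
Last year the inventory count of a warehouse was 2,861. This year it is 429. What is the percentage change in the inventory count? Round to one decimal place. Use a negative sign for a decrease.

-85.0%

Change: 429 − 2,861 = -2,432.
Relative to the original: -2,432 ÷ 2,861 ≈ -85.0%.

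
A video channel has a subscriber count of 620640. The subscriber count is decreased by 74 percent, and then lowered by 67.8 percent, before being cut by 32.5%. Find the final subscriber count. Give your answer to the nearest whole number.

35073

After the 74% decrease: 620640 × 0.26 = 161366.4.
67.8% decrease: 161366.4 × 0.322 = 51959.9808.
32.5% decrease: 51959.9808 × 0.675 = 35072.98704 ≈ 35073.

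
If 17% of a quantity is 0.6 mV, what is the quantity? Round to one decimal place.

0.6 mV ÷ 0.17 ≈ 3.5 mV.

3.5 mV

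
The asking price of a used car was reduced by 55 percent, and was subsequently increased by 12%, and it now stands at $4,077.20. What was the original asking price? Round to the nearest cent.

Undoing the 12% increase: $4,077.20 ÷ 1.12 ≈ $3640.357143.
Undoing the 55% decrease: $3640.357143 ÷ 0.45 ≈ $8,089.68.

$8,089.68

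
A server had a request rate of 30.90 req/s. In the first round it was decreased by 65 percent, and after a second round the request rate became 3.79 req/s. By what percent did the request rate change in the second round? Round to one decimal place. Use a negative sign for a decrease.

After the first round: 30.90 × 0.35 = 10.815.
Second-round multiplier: 3.79 ÷ 10.815 ≈ 0.35044.
That is a change of -65.0%.

-65.0%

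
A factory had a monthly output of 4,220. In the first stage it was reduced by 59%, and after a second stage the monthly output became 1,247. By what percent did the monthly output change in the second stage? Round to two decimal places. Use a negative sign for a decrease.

-27.93%

After the first stage: 4,220 × 0.41 = 1730.2.
Second-stage multiplier: 1,247 ÷ 1730.2 ≈ 0.720726.
That is a change of -27.93%.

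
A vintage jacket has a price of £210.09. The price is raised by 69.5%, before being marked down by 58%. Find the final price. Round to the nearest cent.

Each change multiplies by a factor: 1.695 × 0.42 = 0.7119.
£210.09 × 0.7119 = £149.563071 ≈ £149.56.

£149.56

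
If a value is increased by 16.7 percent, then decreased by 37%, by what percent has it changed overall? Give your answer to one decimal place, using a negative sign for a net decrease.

-26.5%

A 16.7% increase multiplies by 1.167.
Then a 37% decrease: 1.167 × 0.63 = 0.73521.
Overall factor 0.73521, i.e. -26.5%.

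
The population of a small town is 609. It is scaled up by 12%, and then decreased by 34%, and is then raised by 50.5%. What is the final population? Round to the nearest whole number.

678

12% increase: 609 × 1.12 = 682.08.
34% decrease: 682.08 × 0.66 = 450.1728.
After the 50.5% increase: 450.1728 × 1.505 = 677.510064 ≈ 678.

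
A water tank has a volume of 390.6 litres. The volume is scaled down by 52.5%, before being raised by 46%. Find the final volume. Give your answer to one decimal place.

270.9 litres

Each change multiplies by a factor: 0.475 × 1.46 = 0.6935.
390.6 × 0.6935 = 270.8811 ≈ 270.9.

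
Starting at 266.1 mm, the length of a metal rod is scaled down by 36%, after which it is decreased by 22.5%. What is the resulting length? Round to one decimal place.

After the 36% decrease: 266.1 × 0.64 = 170.304.
Apply the 22.5% decrease: 170.304 × 0.775 = 131.9856 ≈ 132.0.

132.0 mm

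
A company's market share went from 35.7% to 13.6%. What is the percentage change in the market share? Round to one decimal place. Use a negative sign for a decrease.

The change is 13.6 − 35.7 = -22.1 percentage points.
Relative to the original 35.7%, that is -22.1 ÷ 35.7 ≈ -61.9%.

-61.9%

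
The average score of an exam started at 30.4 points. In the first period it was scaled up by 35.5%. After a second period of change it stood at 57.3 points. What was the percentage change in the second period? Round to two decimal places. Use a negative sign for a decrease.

After the first period: 30.4 × 1.355 = 41.192.
Second-period multiplier: 57.3 ÷ 41.192 ≈ 1.391047.
That is a change of 39.10%.

39.10%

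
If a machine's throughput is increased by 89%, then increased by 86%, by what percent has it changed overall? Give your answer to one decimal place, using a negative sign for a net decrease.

The combined multiplier is 1.89 × 1.86 = 3.5154.
That corresponds to an increase of 251.5%.

251.5%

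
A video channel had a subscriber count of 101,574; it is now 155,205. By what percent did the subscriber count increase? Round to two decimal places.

Change: 155,205 − 101,574 = 53,631.
Relative to the original: 53,631 ÷ 101,574 ≈ 52.80%.
So the subscriber count increased by 52.80%.

52.80%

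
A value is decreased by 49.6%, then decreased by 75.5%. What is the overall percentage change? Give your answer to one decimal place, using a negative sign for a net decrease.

A 49.6% decrease multiplies by 0.504.
Then a 75.5% decrease: 0.504 × 0.245 = 0.12348.
Overall factor 0.12348, i.e. -87.7%.

-87.7%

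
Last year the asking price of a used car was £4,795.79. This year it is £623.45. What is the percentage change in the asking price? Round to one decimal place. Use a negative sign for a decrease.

Change: £623.45 − £4,795.79 = -£4,172.34.
Relative to the original: -£4,172.34 ÷ £4,795.79 ≈ -87.0%.

-87.0%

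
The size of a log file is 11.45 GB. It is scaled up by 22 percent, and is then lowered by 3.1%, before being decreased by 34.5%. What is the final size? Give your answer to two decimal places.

8.87 GB

Each change multiplies by a factor: 1.22 × 0.969 × 0.655 = 0.7743279.
11.45 × 0.7743279 = 8.866054455 ≈ 8.87.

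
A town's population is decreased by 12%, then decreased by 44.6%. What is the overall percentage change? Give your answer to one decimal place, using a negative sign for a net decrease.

-51.2%

A 12% decrease multiplies by 0.88.
Then a 44.6% decrease: 0.88 × 0.554 = 0.48752.
Overall factor 0.48752, i.e. -51.2%.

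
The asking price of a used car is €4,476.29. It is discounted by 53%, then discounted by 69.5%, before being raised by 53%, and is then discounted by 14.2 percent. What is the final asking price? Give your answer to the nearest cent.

€842.35

53% decrease: €4,476.29 × 0.47 = €2103.8563.
Apply the 69.5% decrease: €2103.8563 × 0.305 = €641.6761715.
After the 53% increase: €641.6761715 × 1.53 = €981.764542395.
After the 14.2% decrease: €981.764542395 × 0.858 = €842.35397737491 ≈ €842.35.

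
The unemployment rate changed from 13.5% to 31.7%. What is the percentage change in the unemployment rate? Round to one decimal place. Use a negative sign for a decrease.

134.8%

The change is 31.7 − 13.5 = 18.2 percentage points.
Relative to the original 13.5%, that is 18.2 ÷ 13.5 ≈ 134.8%.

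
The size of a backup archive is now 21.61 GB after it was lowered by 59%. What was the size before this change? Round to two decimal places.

52.71 GB

The overall multiplier applied was 0.41.
So the original size was 21.61 ÷ 0.41 ≈ 52.71 GB.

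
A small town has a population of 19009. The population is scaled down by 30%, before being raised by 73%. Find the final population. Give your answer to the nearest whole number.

Each change multiplies by a factor: 0.7 × 1.73 = 1.211.
19009 × 1.211 = 23019.899 ≈ 23020.

23020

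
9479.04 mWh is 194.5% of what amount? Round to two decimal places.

9479.04 mWh ÷ 1.945 ≈ 4873.54 mWh.

4873.54 mWh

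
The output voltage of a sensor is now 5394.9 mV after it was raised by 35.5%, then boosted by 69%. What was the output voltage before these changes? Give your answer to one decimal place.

2355.9 mV

The overall multiplier applied was 1.355 × 1.69 = 2.28995.
So the original output voltage was 5394.9 ÷ 2.28995 ≈ 2355.9 mV.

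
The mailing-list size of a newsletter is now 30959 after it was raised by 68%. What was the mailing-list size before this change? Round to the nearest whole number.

18428

The overall multiplier applied was 1.68.
So the original mailing-list size was 30959 ÷ 1.68 ≈ 18428.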